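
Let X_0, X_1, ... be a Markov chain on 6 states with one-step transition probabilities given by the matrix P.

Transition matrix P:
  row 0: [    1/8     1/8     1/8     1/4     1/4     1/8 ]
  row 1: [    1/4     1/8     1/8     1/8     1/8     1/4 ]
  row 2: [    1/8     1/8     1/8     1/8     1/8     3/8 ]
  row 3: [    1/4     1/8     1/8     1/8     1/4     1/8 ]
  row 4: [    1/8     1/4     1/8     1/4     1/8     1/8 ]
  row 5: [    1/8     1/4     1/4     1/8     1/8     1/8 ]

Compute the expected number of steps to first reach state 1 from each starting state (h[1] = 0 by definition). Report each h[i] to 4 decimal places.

First-step conditioning: h[1] = 0; for i ≠ 1, h[i] = 1 + Σ_k P[i][k]·h[k].
  h[0] = 1 + 1/8·h[0] + 1/8·h[2] + 1/4·h[3] + 1/4·h[4] + 1/8·h[5]
  h[2] = 1 + 1/8·h[0] + 1/8·h[2] + 1/8·h[3] + 1/8·h[4] + 3/8·h[5]
  h[3] = 1 + 1/4·h[0] + 1/8·h[2] + 1/8·h[3] + 1/4·h[4] + 1/8·h[5]
  h[4] = 1 + 1/8·h[0] + 1/8·h[2] + 1/4·h[3] + 1/8·h[4] + 1/8·h[5]
  h[5] = 1 + 1/8·h[0] + 1/4·h[2] + 1/8·h[3] + 1/8·h[4] + 1/8·h[5]
Solving the 5×5 linear system over states ≠ 1 gives exactly h = [1488/251, 0, 4400/753, 1488/251, 3968/753, 1320/251] (h[1] = 0 is the target).

h = [5.9283, 0.0000, 5.8433, 5.9283, 5.2696, 5.2590]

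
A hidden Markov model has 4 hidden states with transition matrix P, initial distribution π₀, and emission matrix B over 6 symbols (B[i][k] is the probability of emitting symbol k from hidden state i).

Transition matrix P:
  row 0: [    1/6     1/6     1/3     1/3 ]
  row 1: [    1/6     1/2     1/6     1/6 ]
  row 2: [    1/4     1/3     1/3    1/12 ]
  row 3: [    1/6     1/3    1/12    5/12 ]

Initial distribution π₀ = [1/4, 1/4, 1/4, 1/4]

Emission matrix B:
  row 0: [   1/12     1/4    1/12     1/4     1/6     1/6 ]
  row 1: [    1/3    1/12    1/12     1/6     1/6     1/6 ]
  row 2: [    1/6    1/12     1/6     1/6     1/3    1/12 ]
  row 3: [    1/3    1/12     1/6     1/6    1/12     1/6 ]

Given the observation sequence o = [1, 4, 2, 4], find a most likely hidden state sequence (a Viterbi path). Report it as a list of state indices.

t=0: δ = [6.250e-02, 2.083e-02, 2.083e-02, 2.083e-02]  (obs o_0=1)
t=1: δ = [1.736e-03, 1.736e-03, 6.944e-03, 1.736e-03]  ψ = [0, 0, 0, 0]  (obs o_1=4)
t=2: δ = [1.447e-04, 1.929e-04, 3.858e-04, 1.206e-04]  ψ = [2, 2, 2, 3]  (obs o_2=2)
t=3: δ = [1.608e-05, 2.143e-05, 4.287e-05, 4.186e-06]  ψ = [2, 2, 2, 3]  (obs o_3=4)
backtrack: best end state = 2; path = [0, 2, 2, 2]

path = [0, 2, 2, 2]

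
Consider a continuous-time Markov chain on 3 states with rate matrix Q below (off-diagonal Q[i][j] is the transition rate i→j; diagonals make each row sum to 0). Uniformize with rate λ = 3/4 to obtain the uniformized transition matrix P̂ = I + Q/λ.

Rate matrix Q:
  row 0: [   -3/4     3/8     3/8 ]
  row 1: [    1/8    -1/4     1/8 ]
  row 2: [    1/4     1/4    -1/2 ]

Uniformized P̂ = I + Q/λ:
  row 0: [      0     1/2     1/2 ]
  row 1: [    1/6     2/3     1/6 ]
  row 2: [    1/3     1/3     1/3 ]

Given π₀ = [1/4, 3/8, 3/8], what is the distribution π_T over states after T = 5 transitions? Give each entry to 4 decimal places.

π = [0.1819, 0.5451, 0.2730]

t=0: π = [0.2500, 0.3750, 0.3750]
t=1: π = [0.1875, 0.5000, 0.3125]
t=2: π = [0.1875, 0.5313, 0.2813]
t=3: π = [0.1823, 0.5417, 0.2760]
t=4: π = [0.1823, 0.5443, 0.2734]
t=5: π = [0.1819, 0.5451, 0.2730]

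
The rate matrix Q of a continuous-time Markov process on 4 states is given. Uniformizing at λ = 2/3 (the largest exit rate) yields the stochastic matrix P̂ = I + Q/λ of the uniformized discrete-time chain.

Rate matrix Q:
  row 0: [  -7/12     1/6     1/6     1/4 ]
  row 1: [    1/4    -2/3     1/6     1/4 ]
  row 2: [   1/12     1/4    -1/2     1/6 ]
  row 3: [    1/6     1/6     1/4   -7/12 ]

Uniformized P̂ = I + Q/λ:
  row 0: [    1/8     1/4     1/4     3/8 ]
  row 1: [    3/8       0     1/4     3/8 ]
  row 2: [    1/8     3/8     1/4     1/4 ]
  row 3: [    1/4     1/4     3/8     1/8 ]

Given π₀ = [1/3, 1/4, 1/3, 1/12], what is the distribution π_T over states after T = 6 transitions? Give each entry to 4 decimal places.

t=0: π = [0.3333, 0.2500, 0.3333, 0.0833]
t=1: π = [0.1979, 0.2292, 0.2604, 0.3125]
t=2: π = [0.2214, 0.2253, 0.2891, 0.2643]
t=3: π = [0.2144, 0.2298, 0.2830, 0.2728]
t=4: π = [0.2166, 0.2279, 0.2841, 0.2714]
t=5: π = [0.2159, 0.2285, 0.2839, 0.2716]
t=6: π = [0.2161, 0.2284, 0.2840, 0.2716]

π = [0.2161, 0.2284, 0.2840, 0.2716]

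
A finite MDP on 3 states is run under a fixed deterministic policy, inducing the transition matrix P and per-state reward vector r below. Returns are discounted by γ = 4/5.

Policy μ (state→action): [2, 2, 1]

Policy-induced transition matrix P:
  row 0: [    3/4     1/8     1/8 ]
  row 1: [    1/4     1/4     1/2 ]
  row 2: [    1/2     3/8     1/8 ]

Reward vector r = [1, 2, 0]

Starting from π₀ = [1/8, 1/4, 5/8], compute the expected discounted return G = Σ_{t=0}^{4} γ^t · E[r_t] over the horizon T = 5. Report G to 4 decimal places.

G = 3.0490

t=0: π = [0.1250, 0.2500, 0.6250], E[r] = 0.6250, γ^t·E[r] = 0.625000, running G = 0.625000
t=1: π = [0.4688, 0.3125, 0.2188], E[r] = 1.0938, γ^t·E[r] = 0.875000, running G = 1.500000
t=2: π = [0.5391, 0.2188, 0.2422], E[r] = 0.9766, γ^t·E[r] = 0.625000, running G = 2.125000
t=3: π = [0.5801, 0.2129, 0.2070], E[r] = 1.0059, γ^t·E[r] = 0.515000, running G = 2.640000
t=4: π = [0.5918, 0.2034, 0.2048], E[r] = 0.9985, γ^t·E[r] = 0.409000, running G = 3.049000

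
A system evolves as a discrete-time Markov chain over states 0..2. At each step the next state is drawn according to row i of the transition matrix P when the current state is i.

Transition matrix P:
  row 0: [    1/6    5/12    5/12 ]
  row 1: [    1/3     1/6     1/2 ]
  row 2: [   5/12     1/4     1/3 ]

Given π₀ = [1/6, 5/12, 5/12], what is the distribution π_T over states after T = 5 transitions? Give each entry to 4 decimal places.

t=0: π = [0.1667, 0.4167, 0.4167]
t=1: π = [0.3403, 0.2431, 0.4167]
t=2: π = [0.3113, 0.2865, 0.4022]
t=3: π = [0.3150, 0.2780, 0.4070]
t=4: π = [0.3148, 0.2793, 0.4059]
t=5: π = [0.3147, 0.2792, 0.4061]

π = [0.3147, 0.2792, 0.4061]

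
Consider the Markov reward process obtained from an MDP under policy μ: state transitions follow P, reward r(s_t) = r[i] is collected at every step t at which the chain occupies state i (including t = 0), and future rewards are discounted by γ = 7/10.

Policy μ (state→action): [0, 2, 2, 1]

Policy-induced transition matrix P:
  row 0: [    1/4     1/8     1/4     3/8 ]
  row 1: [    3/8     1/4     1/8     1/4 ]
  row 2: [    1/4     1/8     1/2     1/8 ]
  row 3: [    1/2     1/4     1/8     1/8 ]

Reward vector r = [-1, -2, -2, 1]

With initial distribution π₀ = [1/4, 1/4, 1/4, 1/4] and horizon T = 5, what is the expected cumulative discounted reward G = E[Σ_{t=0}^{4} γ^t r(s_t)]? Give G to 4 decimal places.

t=0: π = [0.2500, 0.2500, 0.2500, 0.2500], E[r] = -1.0000, γ^t·E[r] = -1.000000, running G = -1.000000
t=1: π = [0.3438, 0.1875, 0.2500, 0.2188], E[r] = -1.0000, γ^t·E[r] = -0.700000, running G = -1.700000
t=2: π = [0.3281, 0.1758, 0.2617, 0.2344], E[r] = -0.9688, γ^t·E[r] = -0.474688, running G = -2.174688
t=3: π = [0.3306, 0.1763, 0.2642, 0.2290], E[r] = -0.9824, γ^t·E[r] = -0.336971, running G = -2.511658
t=4: π = [0.3293, 0.1757, 0.2654, 0.2297], E[r] = -0.9817, γ^t·E[r] = -0.235704, running G = -2.747362

G = -2.7474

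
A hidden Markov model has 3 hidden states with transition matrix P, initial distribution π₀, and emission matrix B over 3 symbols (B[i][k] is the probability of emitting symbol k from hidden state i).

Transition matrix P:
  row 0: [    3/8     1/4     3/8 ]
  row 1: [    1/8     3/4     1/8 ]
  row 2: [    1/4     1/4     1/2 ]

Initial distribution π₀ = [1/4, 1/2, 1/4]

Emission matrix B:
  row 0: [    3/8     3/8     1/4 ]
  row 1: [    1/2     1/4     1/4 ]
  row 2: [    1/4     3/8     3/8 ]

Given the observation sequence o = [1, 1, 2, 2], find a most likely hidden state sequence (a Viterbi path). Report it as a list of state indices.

path = [1, 1, 1, 1]

t=0: δ = [9.375e-02, 1.250e-01, 9.375e-02]  (obs o_0=1)
t=1: δ = [1.318e-02, 2.344e-02, 1.758e-02]  ψ = [0, 1, 2]  (obs o_1=1)
t=2: δ = [1.236e-03, 4.395e-03, 3.296e-03]  ψ = [0, 1, 2]  (obs o_2=2)
t=3: δ = [2.060e-04, 8.240e-04, 6.180e-04]  ψ = [2, 1, 2]  (obs o_3=2)
backtrack: best end state = 1; path = [1, 1, 1, 1]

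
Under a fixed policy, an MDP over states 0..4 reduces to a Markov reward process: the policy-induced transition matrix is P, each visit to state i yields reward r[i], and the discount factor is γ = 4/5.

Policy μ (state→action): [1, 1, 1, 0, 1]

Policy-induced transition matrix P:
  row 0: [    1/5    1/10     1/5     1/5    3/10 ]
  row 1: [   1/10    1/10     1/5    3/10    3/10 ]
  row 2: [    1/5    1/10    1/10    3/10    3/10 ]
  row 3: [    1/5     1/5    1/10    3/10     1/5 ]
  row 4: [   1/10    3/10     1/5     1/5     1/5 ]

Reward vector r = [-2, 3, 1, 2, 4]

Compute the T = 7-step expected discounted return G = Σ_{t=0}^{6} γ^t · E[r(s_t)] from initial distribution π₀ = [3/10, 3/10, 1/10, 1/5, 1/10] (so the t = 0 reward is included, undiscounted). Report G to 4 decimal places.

t=0: π = [0.3000, 0.3000, 0.1000, 0.2000, 0.1000], E[r] = 1.2000, γ^t·E[r] = 1.200000, running G = 1.200000
t=1: π = [0.1600, 0.1400, 0.1700, 0.2600, 0.2700], E[r] = 1.8700, γ^t·E[r] = 1.496000, running G = 2.696000
t=2: π = [0.1590, 0.1800, 0.1570, 0.2570, 0.2470], E[r] = 1.8810, γ^t·E[r] = 1.203840, running G = 3.899840
t=3: π = [0.1573, 0.1751, 0.1586, 0.2594, 0.2496], E[r] = 1.8865, γ^t·E[r] = 0.965888, running G = 4.865728
t=4: π = [0.1575, 0.1759, 0.1582, 0.2593, 0.2491], E[r] = 1.8857, γ^t·E[r] = 0.772399, running G = 5.638127
t=5: π = [0.1575, 0.1758, 0.1582, 0.2593, 0.2492], E[r] = 1.8858, γ^t·E[r] = 0.617940, running G = 6.256067
t=6: π = [0.1575, 0.1758, 0.1582, 0.2593, 0.2492], E[r] = 1.8858, γ^t·E[r] = 0.494348, running G = 6.750416

G = 6.7504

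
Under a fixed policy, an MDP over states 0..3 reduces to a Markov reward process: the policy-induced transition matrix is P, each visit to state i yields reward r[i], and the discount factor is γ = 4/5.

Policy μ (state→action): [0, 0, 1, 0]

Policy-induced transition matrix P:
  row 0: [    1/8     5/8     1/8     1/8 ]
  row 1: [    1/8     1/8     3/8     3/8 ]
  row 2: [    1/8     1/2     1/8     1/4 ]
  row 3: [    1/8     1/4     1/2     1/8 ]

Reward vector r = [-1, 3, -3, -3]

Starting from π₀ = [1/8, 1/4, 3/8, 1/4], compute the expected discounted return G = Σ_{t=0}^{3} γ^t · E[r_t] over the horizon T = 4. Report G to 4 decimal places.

t=0: π = [0.1250, 0.2500, 0.3750, 0.2500], E[r] = -1.2500, γ^t·E[r] = -1.250000, running G = -1.250000
t=1: π = [0.1250, 0.3594, 0.2813, 0.2344], E[r] = -0.5938, γ^t·E[r] = -0.475000, running G = -1.725000
t=2: π = [0.1250, 0.3223, 0.3027, 0.2500], E[r] = -0.8164, γ^t·E[r] = -0.522500, running G = -2.247500
t=3: π = [0.1250, 0.3323, 0.2993, 0.2434], E[r] = -0.7563, γ^t·E[r] = -0.387250, running G = -2.634750

G = -2.6348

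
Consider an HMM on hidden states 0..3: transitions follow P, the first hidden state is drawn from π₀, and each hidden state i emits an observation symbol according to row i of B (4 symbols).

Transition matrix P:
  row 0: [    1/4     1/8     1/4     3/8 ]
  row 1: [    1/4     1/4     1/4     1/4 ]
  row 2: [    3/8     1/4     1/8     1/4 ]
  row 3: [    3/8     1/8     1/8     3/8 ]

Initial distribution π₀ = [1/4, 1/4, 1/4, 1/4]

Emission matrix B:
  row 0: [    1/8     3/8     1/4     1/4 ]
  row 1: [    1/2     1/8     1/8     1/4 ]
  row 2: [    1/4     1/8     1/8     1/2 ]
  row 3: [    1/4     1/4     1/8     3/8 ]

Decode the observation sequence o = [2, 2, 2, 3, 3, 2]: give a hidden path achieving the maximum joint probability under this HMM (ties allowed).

t=0: δ = [6.250e-02, 3.125e-02, 3.125e-02, 3.125e-02]  (obs o_0=2)
t=1: δ = [3.906e-03, 9.766e-04, 1.953e-03, 2.930e-03]  ψ = [0, 0, 0, 0]  (obs o_1=2)
t=2: δ = [2.747e-04, 6.104e-05, 1.221e-04, 1.831e-04]  ψ = [3, 0, 0, 0]  (obs o_2=2)
t=3: δ = [1.717e-05, 8.583e-06, 3.433e-05, 3.862e-05]  ψ = [0, 0, 0, 0]  (obs o_3=3)
t=4: δ = [3.621e-06, 2.146e-06, 2.414e-06, 5.431e-06]  ψ = [3, 2, 3, 3]  (obs o_4=3)
t=5: δ = [5.092e-07, 8.487e-08, 1.132e-07, 2.546e-07]  ψ = [3, 3, 0, 3]  (obs o_5=2)
backtrack: best end state = 0; path = [0, 3, 0, 3, 3, 0]

path = [0, 3, 0, 3, 3, 0]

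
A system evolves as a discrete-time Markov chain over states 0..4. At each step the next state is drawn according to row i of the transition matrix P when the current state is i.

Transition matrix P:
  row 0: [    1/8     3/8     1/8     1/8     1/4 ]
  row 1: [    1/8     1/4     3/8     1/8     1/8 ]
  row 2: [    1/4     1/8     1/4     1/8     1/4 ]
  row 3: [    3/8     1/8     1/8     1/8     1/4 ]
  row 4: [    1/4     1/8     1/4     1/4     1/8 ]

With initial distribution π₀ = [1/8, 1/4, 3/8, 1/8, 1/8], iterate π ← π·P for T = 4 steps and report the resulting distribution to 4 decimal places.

t=0: π = [0.1250, 0.2500, 0.3750, 0.1250, 0.1250]
t=1: π = [0.2188, 0.1875, 0.2500, 0.1406, 0.2031]
t=2: π = [0.2168, 0.2031, 0.2285, 0.1504, 0.2012]
t=3: π = [0.2163, 0.2046, 0.2295, 0.1501, 0.1995]
t=4: π = [0.2162, 0.2047, 0.2298, 0.1499, 0.1995]

π = [0.2162, 0.2047, 0.2298, 0.1499, 0.1995]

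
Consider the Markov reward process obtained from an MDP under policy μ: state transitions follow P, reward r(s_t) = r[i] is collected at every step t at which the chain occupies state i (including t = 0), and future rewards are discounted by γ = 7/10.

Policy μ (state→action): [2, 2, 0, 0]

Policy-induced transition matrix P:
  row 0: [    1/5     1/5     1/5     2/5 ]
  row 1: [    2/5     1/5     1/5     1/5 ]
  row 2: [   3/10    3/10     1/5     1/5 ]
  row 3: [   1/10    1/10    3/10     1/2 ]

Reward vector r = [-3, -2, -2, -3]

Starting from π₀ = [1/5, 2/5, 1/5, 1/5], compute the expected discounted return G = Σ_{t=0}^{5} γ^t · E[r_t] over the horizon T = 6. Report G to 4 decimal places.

t=0: π = [0.2000, 0.4000, 0.2000, 0.2000], E[r] = -2.4000, γ^t·E[r] = -2.400000, running G = -2.400000
t=1: π = [0.2800, 0.2000, 0.2200, 0.3000], E[r] = -2.5800, γ^t·E[r] = -1.806000, running G = -4.206000
t=2: π = [0.2320, 0.1920, 0.2300, 0.3460], E[r] = -2.5780, γ^t·E[r] = -1.263220, running G = -5.469220
t=3: π = [0.2268, 0.1884, 0.2346, 0.3502], E[r] = -2.5770, γ^t·E[r] = -0.883911, running G = -6.353131
t=4: π = [0.2261, 0.1884, 0.2350, 0.3504], E[r] = -2.5765, γ^t·E[r] = -0.618627, running G = -6.971758
t=5: π = [0.2261, 0.1885, 0.2350, 0.3504], E[r] = -2.5765, γ^t·E[r] = -0.433032, running G = -7.404790

G = -7.4048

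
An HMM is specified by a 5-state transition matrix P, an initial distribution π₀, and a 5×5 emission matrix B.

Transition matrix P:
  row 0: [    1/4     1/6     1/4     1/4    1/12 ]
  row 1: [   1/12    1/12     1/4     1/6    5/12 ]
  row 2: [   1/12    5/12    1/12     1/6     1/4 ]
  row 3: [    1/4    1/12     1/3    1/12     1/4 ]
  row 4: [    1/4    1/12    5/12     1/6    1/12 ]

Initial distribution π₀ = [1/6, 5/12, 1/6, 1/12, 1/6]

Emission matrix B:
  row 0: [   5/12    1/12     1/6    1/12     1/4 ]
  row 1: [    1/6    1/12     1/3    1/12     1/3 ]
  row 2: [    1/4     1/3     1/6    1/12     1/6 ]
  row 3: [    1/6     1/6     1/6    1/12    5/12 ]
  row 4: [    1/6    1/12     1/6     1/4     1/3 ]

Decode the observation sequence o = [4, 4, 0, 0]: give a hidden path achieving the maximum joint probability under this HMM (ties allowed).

path = [1, 4, 0, 0]

t=0: δ = [4.167e-02, 1.389e-01, 2.778e-02, 3.472e-02, 5.556e-02]  (obs o_0=4)
t=1: δ = [3.472e-03, 3.858e-03, 5.787e-03, 9.645e-03, 1.929e-02]  ψ = [4, 1, 1, 1, 1]  (obs o_1=4)
t=2: δ = [2.009e-03, 4.019e-04, 2.009e-03, 5.358e-04, 4.019e-04]  ψ = [4, 2, 4, 4, 3]  (obs o_2=0)
t=3: δ = [2.093e-04, 1.395e-04, 1.256e-04, 8.372e-05, 8.372e-05]  ψ = [0, 2, 0, 0, 2]  (obs o_3=0)
backtrack: best end state = 0; path = [1, 4, 0, 0]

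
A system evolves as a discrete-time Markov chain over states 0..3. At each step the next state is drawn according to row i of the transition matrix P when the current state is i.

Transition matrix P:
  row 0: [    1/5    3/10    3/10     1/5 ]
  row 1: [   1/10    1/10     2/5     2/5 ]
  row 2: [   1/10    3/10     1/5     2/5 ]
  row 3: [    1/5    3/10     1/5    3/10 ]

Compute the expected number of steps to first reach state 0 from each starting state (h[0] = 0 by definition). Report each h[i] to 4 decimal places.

h = [0.0000, 7.3333, 7.3333, 6.6667]

First-step conditioning: h[0] = 0; for i ≠ 0, h[i] = 1 + Σ_k P[i][k]·h[k].
  h[1] = 1 + 1/10·h[1] + 2/5·h[2] + 2/5·h[3]
  h[2] = 1 + 3/10·h[1] + 1/5·h[2] + 2/5·h[3]
  h[3] = 1 + 3/10·h[1] + 1/5·h[2] + 3/10·h[3]
Solving the 3×3 linear system over states ≠ 0 gives exactly h = [0, 22/3, 22/3, 20/3] (h[0] = 0 is the target).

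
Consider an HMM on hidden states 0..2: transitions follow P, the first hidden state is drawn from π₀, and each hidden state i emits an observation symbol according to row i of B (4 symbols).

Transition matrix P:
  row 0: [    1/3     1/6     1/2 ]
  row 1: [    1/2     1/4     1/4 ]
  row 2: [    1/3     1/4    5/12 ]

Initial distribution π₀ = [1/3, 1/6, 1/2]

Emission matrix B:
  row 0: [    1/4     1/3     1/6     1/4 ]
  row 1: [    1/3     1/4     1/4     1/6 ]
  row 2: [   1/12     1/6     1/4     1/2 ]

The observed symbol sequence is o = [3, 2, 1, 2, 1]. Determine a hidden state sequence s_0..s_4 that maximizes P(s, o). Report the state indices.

t=0: δ = [8.333e-02, 2.778e-02, 2.500e-01]  (obs o_0=3)
t=1: δ = [1.389e-02, 1.562e-02, 2.604e-02]  ψ = [2, 2, 2]  (obs o_1=2)
t=2: δ = [2.894e-03, 1.628e-03, 1.808e-03]  ψ = [2, 2, 2]  (obs o_2=1)
t=3: δ = [1.608e-04, 1.206e-04, 3.617e-04]  ψ = [0, 0, 0]  (obs o_3=2)
t=4: δ = [4.019e-05, 2.261e-05, 2.512e-05]  ψ = [2, 2, 2]  (obs o_4=1)
backtrack: best end state = 0; path = [2, 2, 0, 2, 0]

path = [2, 2, 0, 2, 0]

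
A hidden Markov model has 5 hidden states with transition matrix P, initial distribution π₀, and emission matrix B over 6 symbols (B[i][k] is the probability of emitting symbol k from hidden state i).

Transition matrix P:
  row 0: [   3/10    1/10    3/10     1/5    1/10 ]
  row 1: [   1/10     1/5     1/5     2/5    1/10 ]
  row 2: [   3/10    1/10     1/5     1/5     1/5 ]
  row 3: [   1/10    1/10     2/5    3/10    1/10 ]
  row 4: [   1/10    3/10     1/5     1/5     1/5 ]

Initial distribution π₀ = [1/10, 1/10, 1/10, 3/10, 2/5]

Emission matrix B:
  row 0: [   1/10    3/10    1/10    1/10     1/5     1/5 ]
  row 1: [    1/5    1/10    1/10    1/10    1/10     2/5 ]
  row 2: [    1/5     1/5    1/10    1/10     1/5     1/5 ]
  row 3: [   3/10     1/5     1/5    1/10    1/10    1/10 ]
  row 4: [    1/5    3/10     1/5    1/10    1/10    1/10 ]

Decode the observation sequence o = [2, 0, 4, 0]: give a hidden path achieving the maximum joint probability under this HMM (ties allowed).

path = [3, 3, 2, 3]

t=0: δ = [1.000e-02, 1.000e-02, 1.000e-02, 6.000e-02, 8.000e-02]  (obs o_0=2)
t=1: δ = [8.000e-04, 4.800e-03, 4.800e-03, 5.400e-03, 3.200e-03]  ψ = [4, 4, 3, 3, 4]  (obs o_1=0)
t=2: δ = [2.880e-04, 9.600e-05, 4.320e-04, 1.920e-04, 9.600e-05]  ψ = [2, 1, 3, 1, 2]  (obs o_2=4)
t=3: δ = [1.296e-05, 8.640e-06, 1.728e-05, 2.592e-05, 1.728e-05]  ψ = [2, 2, 0, 2, 2]  (obs o_3=0)
backtrack: best end state = 3; path = [3, 3, 2, 3]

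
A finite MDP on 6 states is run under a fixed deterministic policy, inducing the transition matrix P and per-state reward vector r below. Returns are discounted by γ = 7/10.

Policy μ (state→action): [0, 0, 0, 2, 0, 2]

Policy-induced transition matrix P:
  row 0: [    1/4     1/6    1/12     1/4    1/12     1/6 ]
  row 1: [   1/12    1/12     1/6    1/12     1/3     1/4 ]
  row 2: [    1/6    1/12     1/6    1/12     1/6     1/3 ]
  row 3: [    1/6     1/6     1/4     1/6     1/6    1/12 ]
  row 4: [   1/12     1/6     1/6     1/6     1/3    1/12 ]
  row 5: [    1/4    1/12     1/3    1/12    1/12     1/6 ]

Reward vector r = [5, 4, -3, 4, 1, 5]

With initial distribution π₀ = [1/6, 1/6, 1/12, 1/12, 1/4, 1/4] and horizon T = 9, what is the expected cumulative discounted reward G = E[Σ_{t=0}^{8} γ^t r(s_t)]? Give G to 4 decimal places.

t=0: π = [0.1667, 0.1667, 0.0833, 0.0833, 0.2500, 0.2500], E[r] = 3.0833, γ^t·E[r] = 3.083333, running G = 3.083333
t=1: π = [0.1667, 0.1250, 0.2014, 0.1389, 0.2014, 0.1667], E[r] = 2.3194, γ^t·E[r] = 1.623611, running G = 4.706944
t=2: π = [0.1672, 0.1256, 0.1921, 0.1395, 0.1933, 0.1823], E[r] = 2.4248, γ^t·E[r] = 1.188137, running G = 5.895081
t=3: π = [0.1692, 0.1250, 0.1947, 0.1389, 0.1907, 0.1814], E[r] = 2.4155, γ^t·E[r] = 0.828503, running G = 6.723584
t=4: π = [0.1696, 0.1249, 0.1944, 0.1390, 0.1901, 0.1821], E[r] = 2.4208, γ^t·E[r] = 0.581236, running G = 7.304821
t=5: π = [0.1697, 0.1249, 0.1945, 0.1390, 0.1899, 0.1820], E[r] = 2.4210, γ^t·E[r] = 0.406890, running G = 7.711711
t=6: π = [0.1698, 0.1249, 0.1944, 0.1390, 0.1898, 0.1821], E[r] = 2.4213, γ^t·E[r] = 0.284858, running G = 7.996569
t=7: π = [0.1698, 0.1249, 0.1945, 0.1390, 0.1898, 0.1821], E[r] = 2.4213, γ^t·E[r] = 0.199403, running G = 8.195972
t=8: π = [0.1698, 0.1249, 0.1945, 0.1390, 0.1898, 0.1821], E[r] = 2.4213, γ^t·E[r] = 0.139583, running G = 8.335556

G = 8.3356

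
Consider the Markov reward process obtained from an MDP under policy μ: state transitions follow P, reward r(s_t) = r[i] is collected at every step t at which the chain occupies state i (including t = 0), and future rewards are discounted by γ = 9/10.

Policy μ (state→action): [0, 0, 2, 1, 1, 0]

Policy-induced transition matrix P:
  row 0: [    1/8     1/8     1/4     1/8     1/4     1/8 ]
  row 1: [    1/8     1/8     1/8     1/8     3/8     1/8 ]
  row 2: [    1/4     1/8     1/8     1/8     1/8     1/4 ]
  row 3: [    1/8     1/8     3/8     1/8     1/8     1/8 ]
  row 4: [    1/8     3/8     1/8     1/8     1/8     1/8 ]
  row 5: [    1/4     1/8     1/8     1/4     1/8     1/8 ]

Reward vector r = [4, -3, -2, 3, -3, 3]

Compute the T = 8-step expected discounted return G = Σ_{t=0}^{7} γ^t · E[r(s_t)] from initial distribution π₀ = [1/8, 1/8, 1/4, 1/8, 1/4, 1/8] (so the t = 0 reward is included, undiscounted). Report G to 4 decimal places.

t=0: π = [0.1250, 0.1250, 0.2500, 0.1250, 0.2500, 0.1250], E[r] = -0.3750, γ^t·E[r] = -0.375000, running G = -0.375000
t=1: π = [0.1719, 0.1875, 0.1719, 0.1406, 0.1719, 0.1563], E[r] = 0.1563, γ^t·E[r] = 0.140625, running G = -0.234375
t=2: π = [0.1660, 0.1680, 0.1816, 0.1445, 0.1934, 0.1465], E[r] = 0.0898, γ^t·E[r] = 0.072773, running G = -0.161602
t=3: π = [0.1660, 0.1733, 0.1819, 0.1433, 0.1877, 0.1477], E[r] = 0.0901, γ^t·E[r] = 0.065674, running G = -0.095927
t=4: π = [0.1662, 0.1719, 0.1816, 0.1435, 0.1891, 0.1477], E[r] = 0.0922, γ^t·E[r] = 0.060468, running G = -0.035459
t=5: π = [0.1662, 0.1723, 0.1816, 0.1435, 0.1888, 0.1477], E[r] = 0.0918, γ^t·E[r] = 0.054194, running G = 0.018735
t=6: π = [0.1662, 0.1722, 0.1816, 0.1435, 0.1888, 0.1477], E[r] = 0.0918, γ^t·E[r] = 0.048792, running G = 0.067527
t=7: π = [0.1662, 0.1722, 0.1816, 0.1435, 0.1888, 0.1477], E[r] = 0.0918, γ^t·E[r] = 0.043916, running G = 0.111443

G = 0.1114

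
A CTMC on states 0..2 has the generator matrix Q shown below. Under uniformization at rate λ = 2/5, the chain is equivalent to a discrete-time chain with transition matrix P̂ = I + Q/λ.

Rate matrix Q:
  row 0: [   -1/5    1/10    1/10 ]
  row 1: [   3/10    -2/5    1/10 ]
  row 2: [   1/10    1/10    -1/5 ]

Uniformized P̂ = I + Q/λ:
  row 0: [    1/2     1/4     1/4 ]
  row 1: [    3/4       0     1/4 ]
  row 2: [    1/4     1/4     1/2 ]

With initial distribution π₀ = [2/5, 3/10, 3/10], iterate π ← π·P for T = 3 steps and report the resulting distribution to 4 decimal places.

t=0: π = [0.4000, 0.3000, 0.3000]
t=1: π = [0.5000, 0.1750, 0.3250]
t=2: π = [0.4625, 0.2063, 0.3313]
t=3: π = [0.4688, 0.1984, 0.3328]

π = [0.4688, 0.1984, 0.3328]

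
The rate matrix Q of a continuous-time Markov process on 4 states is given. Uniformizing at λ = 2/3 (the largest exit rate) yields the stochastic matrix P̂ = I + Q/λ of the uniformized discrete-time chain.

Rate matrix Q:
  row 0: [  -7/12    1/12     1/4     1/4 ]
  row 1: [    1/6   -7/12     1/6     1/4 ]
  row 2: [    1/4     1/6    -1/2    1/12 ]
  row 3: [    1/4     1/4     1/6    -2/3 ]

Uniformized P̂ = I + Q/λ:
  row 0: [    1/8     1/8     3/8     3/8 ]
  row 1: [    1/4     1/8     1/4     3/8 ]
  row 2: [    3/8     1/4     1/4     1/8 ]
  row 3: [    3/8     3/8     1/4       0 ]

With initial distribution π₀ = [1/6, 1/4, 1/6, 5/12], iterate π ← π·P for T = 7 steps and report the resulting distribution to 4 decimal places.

π = [0.2785, 0.2160, 0.2848, 0.2207]

t=0: π = [0.1667, 0.2500, 0.1667, 0.4167]
t=1: π = [0.3021, 0.2500, 0.2708, 0.1771]
t=2: π = [0.2682, 0.2031, 0.2878, 0.2409]
t=3: π = [0.2826, 0.2212, 0.2835, 0.2127]
t=4: π = [0.2767, 0.2136, 0.2853, 0.2243]
t=5: π = [0.2791, 0.2168, 0.2846, 0.2195]
t=6: π = [0.2781, 0.2155, 0.2849, 0.2215]
t=7: π = [0.2785, 0.2160, 0.2848, 0.2207]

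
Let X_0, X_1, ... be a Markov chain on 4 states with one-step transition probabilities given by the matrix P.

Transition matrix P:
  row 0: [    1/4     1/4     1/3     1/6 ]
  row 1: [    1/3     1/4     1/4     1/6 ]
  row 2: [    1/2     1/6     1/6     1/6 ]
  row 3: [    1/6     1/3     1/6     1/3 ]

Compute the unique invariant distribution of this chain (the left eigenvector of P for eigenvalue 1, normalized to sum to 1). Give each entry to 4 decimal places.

Balance equations π_j = Σ_i π_i·P[i][j]:
  π_0 = 1/4·π_0 + 1/3·π_1 + 1/2·π_2 + 1/6·π_3
  π_1 = 1/4·π_0 + 1/4·π_1 + 1/6·π_2 + 1/3·π_3
  π_2 = 1/3·π_0 + 1/4·π_1 + 1/6·π_2 + 1/6·π_3
  normalize: π_0 + π_1 + π_2 + π_3 = 1
Solving the linear system gives exactly π = [262/835, 206/835, 40/167, 1/5].

π = [0.3138, 0.2467, 0.2395, 0.2000]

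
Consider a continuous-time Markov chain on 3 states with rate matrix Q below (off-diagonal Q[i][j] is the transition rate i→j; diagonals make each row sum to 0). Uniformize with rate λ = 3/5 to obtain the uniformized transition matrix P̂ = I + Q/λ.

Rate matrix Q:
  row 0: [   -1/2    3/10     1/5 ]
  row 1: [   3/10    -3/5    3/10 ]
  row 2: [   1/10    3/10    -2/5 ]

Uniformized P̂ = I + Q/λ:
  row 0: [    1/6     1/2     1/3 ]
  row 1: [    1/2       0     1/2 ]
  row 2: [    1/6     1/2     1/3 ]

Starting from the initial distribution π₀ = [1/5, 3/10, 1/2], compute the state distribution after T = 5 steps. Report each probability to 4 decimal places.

t=0: π = [0.2000, 0.3000, 0.5000]
t=1: π = [0.2667, 0.3500, 0.3833]
t=2: π = [0.2833, 0.3250, 0.3917]
t=3: π = [0.2750, 0.3375, 0.3875]
t=4: π = [0.2792, 0.3313, 0.3896]
t=5: π = [0.2771, 0.3344, 0.3885]

π = [0.2771, 0.3344, 0.3885]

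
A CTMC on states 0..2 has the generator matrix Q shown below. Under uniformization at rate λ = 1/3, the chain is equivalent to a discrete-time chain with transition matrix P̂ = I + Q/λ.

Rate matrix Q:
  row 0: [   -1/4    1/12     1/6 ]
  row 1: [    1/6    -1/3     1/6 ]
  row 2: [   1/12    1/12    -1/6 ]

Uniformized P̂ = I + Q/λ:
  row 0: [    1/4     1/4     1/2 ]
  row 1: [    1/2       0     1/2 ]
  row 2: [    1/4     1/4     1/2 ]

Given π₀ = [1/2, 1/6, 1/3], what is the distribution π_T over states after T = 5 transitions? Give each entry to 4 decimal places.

t=0: π = [0.5000, 0.1667, 0.3333]
t=1: π = [0.2917, 0.2083, 0.5000]
t=2: π = [0.3021, 0.1979, 0.5000]
t=3: π = [0.2995, 0.2005, 0.5000]
t=4: π = [0.3001, 0.1999, 0.5000]
t=5: π = [0.3000, 0.2000, 0.5000]

π = [0.3000, 0.2000, 0.5000]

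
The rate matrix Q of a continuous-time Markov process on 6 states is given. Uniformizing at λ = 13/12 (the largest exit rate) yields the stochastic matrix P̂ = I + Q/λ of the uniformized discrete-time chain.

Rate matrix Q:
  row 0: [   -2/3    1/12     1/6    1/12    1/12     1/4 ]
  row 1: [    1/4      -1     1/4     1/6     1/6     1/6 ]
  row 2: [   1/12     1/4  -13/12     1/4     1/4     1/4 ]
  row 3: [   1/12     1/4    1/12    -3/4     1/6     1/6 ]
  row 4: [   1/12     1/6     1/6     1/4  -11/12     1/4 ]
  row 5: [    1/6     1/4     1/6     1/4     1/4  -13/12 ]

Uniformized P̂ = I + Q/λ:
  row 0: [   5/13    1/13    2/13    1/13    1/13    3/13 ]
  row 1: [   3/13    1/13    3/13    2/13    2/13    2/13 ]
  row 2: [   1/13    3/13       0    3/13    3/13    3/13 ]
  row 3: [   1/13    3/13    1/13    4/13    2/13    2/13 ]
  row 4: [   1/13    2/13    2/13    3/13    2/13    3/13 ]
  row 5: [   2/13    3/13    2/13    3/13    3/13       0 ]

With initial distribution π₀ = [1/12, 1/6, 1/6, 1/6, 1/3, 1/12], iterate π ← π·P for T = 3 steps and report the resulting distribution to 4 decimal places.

π = [0.1642, 0.1671, 0.1306, 0.2097, 0.1639, 0.1646]

t=0: π = [0.0833, 0.1667, 0.1667, 0.1667, 0.3333, 0.0833]
t=1: π = [0.1346, 0.1667, 0.1282, 0.2179, 0.1667, 0.1859]
t=2: π = [0.1583, 0.1716, 0.1302, 0.2140, 0.1677, 0.1583]
t=3: π = [0.1642, 0.1671, 0.1306, 0.2097, 0.1639, 0.1646]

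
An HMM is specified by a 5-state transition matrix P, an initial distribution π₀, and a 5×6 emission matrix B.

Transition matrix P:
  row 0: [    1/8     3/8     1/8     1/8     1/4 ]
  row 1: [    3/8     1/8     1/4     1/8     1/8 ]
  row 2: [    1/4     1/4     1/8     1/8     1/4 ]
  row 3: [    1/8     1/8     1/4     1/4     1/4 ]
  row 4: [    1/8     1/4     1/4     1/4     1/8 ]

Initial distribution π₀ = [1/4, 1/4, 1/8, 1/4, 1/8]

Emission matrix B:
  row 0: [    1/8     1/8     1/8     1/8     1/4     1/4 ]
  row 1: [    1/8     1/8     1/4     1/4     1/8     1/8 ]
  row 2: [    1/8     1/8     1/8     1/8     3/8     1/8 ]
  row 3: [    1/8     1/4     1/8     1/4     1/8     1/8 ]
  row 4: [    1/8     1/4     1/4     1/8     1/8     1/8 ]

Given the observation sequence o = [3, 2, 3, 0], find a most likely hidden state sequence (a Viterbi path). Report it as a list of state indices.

t=0: δ = [3.125e-02, 6.250e-02, 1.562e-02, 6.250e-02, 1.562e-02]  (obs o_0=3)
t=1: δ = [2.930e-03, 2.930e-03, 1.953e-03, 1.953e-03, 3.906e-03]  ψ = [1, 0, 1, 3, 3]  (obs o_1=2)
t=2: δ = [1.373e-04, 2.747e-04, 1.221e-04, 2.441e-04, 9.155e-05]  ψ = [1, 0, 4, 4, 0]  (obs o_2=3)
t=3: δ = [1.287e-05, 6.437e-06, 8.583e-06, 7.629e-06, 7.629e-06]  ψ = [1, 0, 1, 3, 3]  (obs o_3=0)
backtrack: best end state = 0; path = [1, 0, 1, 0]

path = [1, 0, 1, 0]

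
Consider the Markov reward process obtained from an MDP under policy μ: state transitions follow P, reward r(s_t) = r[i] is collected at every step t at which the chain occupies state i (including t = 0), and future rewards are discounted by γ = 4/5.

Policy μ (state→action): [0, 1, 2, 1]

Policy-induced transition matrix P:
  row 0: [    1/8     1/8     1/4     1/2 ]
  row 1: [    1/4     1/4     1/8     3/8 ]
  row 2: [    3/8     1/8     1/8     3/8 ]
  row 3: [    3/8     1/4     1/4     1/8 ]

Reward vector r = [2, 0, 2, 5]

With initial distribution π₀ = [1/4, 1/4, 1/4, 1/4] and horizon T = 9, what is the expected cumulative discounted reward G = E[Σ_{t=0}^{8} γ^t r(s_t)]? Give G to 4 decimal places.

G = 10.9543

t=0: π = [0.2500, 0.2500, 0.2500, 0.2500], E[r] = 2.2500, γ^t·E[r] = 2.250000, running G = 2.250000
t=1: π = [0.2813, 0.1875, 0.1875, 0.3438], E[r] = 2.6563, γ^t·E[r] = 2.125000, running G = 4.375000
t=2: π = [0.2813, 0.1914, 0.2031, 0.3242], E[r] = 2.5898, γ^t·E[r] = 1.657500, running G = 6.032500
t=3: π = [0.2808, 0.1895, 0.2007, 0.3291], E[r] = 2.6084, γ^t·E[r] = 1.335500, running G = 7.368000
t=4: π = [0.2811, 0.1898, 0.2012, 0.3278], E[r] = 2.6038, γ^t·E[r] = 1.066525, running G = 8.434525
t=5: π = [0.2810, 0.1897, 0.2011, 0.3282], E[r] = 2.6051, γ^t·E[r] = 0.853655, running G = 9.288180
t=6: π = [0.2810, 0.1897, 0.2011, 0.3281], E[r] = 2.6048, γ^t·E[r] = 0.682822, running G = 9.971002
t=7: π = [0.2810, 0.1897, 0.2011, 0.3281], E[r] = 2.6049, γ^t·E[r] = 0.546283, running G = 10.517285
t=8: π = [0.2810, 0.1897, 0.2011, 0.3281], E[r] = 2.6048, γ^t·E[r] = 0.437020, running G = 10.954304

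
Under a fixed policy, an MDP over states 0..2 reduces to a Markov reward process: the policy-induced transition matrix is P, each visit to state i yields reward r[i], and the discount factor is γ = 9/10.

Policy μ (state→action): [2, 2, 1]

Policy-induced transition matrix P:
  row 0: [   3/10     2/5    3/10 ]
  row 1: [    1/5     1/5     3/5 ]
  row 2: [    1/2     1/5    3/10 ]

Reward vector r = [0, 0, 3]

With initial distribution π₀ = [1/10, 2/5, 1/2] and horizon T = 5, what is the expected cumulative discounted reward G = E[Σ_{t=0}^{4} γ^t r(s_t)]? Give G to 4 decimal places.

G = 5.1093

t=0: π = [0.1000, 0.4000, 0.5000], E[r] = 1.5000, γ^t·E[r] = 1.500000, running G = 1.500000
t=1: π = [0.3600, 0.2200, 0.4200], E[r] = 1.2600, γ^t·E[r] = 1.134000, running G = 2.634000
t=2: π = [0.3620, 0.2720, 0.3660], E[r] = 1.0980, γ^t·E[r] = 0.889380, running G = 3.523380
t=3: π = [0.3460, 0.2724, 0.3816], E[r] = 1.1448, γ^t·E[r] = 0.834559, running G = 4.357939
t=4: π = [0.3491, 0.2692, 0.3817], E[r] = 1.1452, γ^t·E[r] = 0.751339, running G = 5.109279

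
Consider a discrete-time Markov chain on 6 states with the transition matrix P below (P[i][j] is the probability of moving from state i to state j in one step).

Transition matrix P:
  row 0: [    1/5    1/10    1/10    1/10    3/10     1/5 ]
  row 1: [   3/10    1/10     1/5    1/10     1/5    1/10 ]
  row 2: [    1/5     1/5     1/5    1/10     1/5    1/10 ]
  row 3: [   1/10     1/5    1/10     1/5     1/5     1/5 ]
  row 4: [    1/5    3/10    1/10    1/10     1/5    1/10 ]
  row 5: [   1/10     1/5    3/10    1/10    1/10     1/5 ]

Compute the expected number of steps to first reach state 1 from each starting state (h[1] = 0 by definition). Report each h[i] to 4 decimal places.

h = [5.3738, 0.0000, 4.9296, 4.8808, 4.4366, 4.9350]

First-step conditioning: h[1] = 0; for i ≠ 1, h[i] = 1 + Σ_k P[i][k]·h[k].
  h[0] = 1 + 1/5·h[0] + 1/10·h[2] + 1/10·h[3] + 3/10·h[4] + 1/5·h[5]
  h[2] = 1 + 1/5·h[0] + 1/5·h[2] + 1/10·h[3] + 1/5·h[4] + 1/10·h[5]
  h[3] = 1 + 1/10·h[0] + 1/10·h[2] + 1/5·h[3] + 1/5·h[4] + 1/5·h[5]
  h[4] = 1 + 1/5·h[0] + 1/10·h[2] + 1/10·h[3] + 1/5·h[4] + 1/10·h[5]
  h[5] = 1 + 1/10·h[0] + 3/10·h[2] + 1/10·h[3] + 1/10·h[4] + 1/5·h[5]
Solving the 5×5 linear system over states ≠ 1 gives exactly h = [4960/923, 0, 350/71, 4505/923, 315/71, 4555/923] (h[1] = 0 is the target).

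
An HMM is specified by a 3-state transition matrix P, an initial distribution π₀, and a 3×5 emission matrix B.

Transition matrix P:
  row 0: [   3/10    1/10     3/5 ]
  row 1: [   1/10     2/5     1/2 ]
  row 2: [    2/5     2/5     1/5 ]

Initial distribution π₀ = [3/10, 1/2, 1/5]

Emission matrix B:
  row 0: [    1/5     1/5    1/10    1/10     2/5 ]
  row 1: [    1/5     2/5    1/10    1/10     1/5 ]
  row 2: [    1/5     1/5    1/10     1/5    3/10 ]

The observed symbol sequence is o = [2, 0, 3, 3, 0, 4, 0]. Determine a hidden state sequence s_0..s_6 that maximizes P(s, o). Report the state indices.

path = [1, 1, 2, 0, 2, 0, 2]

t=0: δ = [3.000e-02, 5.000e-02, 2.000e-02]  (obs o_0=2)
t=1: δ = [1.800e-03, 4.000e-03, 5.000e-03]  ψ = [0, 1, 1]  (obs o_1=0)
t=2: δ = [2.000e-04, 2.000e-04, 4.000e-04]  ψ = [2, 2, 1]  (obs o_2=3)
t=3: δ = [1.600e-05, 1.600e-05, 2.400e-05]  ψ = [2, 2, 0]  (obs o_3=3)
t=4: δ = [1.920e-06, 1.920e-06, 1.920e-06]  ψ = [2, 2, 0]  (obs o_4=0)
t=5: δ = [3.072e-07, 1.536e-07, 3.456e-07]  ψ = [2, 1, 0]  (obs o_5=4)
t=6: δ = [2.765e-08, 2.765e-08, 3.686e-08]  ψ = [2, 2, 0]  (obs o_6=0)
backtrack: best end state = 2; path = [1, 1, 2, 0, 2, 0, 2]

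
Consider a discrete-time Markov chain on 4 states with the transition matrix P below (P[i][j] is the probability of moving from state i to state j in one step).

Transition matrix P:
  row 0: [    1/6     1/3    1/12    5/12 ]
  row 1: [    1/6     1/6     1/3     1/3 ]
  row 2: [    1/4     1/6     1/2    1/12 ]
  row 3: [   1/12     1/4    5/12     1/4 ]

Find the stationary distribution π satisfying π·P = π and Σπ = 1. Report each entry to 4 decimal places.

π = [0.1779, 0.2160, 0.3702, 0.2359]

Balance equations π_j = Σ_i π_i·P[i][j]:
  π_0 = 1/6·π_0 + 1/6·π_1 + 1/4·π_2 + 1/12·π_3
  π_1 = 1/3·π_0 + 1/6·π_1 + 1/6·π_2 + 1/4·π_3
  π_2 = 1/12·π_0 + 1/3·π_1 + 1/2·π_2 + 5/12·π_3
  normalize: π_0 + π_1 + π_2 + π_3 = 1
Solving the linear system gives exactly π = [98/551, 119/551, 204/551, 130/551].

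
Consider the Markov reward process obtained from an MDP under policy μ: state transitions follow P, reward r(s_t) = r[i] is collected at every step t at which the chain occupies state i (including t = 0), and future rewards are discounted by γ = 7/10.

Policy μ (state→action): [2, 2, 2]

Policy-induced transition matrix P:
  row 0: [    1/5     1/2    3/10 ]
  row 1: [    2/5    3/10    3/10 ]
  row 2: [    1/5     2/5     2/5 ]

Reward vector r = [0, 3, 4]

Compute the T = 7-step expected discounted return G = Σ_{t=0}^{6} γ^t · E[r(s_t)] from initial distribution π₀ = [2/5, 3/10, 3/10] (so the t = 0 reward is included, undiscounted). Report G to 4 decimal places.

t=0: π = [0.4000, 0.3000, 0.3000], E[r] = 2.1000, γ^t·E[r] = 2.100000, running G = 2.100000
t=1: π = [0.2600, 0.4100, 0.3300], E[r] = 2.5500, γ^t·E[r] = 1.785000, running G = 3.885000
t=2: π = [0.2820, 0.3850, 0.3330], E[r] = 2.4870, γ^t·E[r] = 1.218630, running G = 5.103630
t=3: π = [0.2770, 0.3897, 0.3333], E[r] = 2.5023, γ^t·E[r] = 0.858289, running G = 5.961919
t=4: π = [0.2779, 0.3887, 0.3333], E[r] = 2.4995, γ^t·E[r] = 0.600132, running G = 6.562051
t=5: π = [0.2777, 0.3889, 0.3333], E[r] = 2.5001, γ^t·E[r] = 0.420191, running G = 6.982242
t=6: π = [0.2778, 0.3889, 0.3333], E[r] = 2.5000, γ^t·E[r] = 0.294120, running G = 7.276362

G = 7.2764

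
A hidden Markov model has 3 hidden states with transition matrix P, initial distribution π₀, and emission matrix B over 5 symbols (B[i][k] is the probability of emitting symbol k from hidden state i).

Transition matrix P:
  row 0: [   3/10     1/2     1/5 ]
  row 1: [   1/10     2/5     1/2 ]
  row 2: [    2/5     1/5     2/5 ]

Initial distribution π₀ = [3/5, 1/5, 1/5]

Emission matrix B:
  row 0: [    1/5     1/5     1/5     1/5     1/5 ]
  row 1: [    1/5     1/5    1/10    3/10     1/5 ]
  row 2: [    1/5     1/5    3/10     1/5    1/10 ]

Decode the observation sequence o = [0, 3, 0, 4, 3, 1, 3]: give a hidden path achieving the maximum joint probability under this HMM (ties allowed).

t=0: δ = [1.200e-01, 4.000e-02, 4.000e-02]  (obs o_0=0)
t=1: δ = [7.200e-03, 1.800e-02, 4.800e-03]  ψ = [0, 0, 0]  (obs o_1=3)
t=2: δ = [4.320e-04, 1.440e-03, 1.800e-03]  ψ = [0, 1, 1]  (obs o_2=0)
t=3: δ = [1.440e-04, 1.152e-04, 7.200e-05]  ψ = [2, 1, 1]  (obs o_3=4)
t=4: δ = [8.640e-06, 2.160e-05, 1.152e-05]  ψ = [0, 0, 1]  (obs o_4=3)
t=5: δ = [9.216e-07, 1.728e-06, 2.160e-06]  ψ = [2, 1, 1]  (obs o_5=1)
t=6: δ = [1.728e-07, 2.074e-07, 1.728e-07]  ψ = [2, 1, 1]  (obs o_6=3)
backtrack: best end state = 1; path = [0, 1, 2, 0, 1, 1, 1]

path = [0, 1, 2, 0, 1, 1, 1]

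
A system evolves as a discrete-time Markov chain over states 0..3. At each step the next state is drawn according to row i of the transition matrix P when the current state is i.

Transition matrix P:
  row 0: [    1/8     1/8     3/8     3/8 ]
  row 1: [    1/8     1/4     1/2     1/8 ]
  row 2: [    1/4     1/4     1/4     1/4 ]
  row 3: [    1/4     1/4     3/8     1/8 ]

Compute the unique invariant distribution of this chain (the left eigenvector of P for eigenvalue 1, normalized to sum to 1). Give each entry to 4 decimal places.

π = [0.1972, 0.2254, 0.3584, 0.2191]

Balance equations π_j = Σ_i π_i·P[i][j]:
  π_0 = 1/8·π_0 + 1/8·π_1 + 1/4·π_2 + 1/4·π_3
  π_1 = 1/8·π_0 + 1/4·π_1 + 1/4·π_2 + 1/4·π_3
  π_2 = 3/8·π_0 + 1/2·π_1 + 1/4·π_2 + 3/8·π_3
  normalize: π_0 + π_1 + π_2 + π_3 = 1
Solving the linear system gives exactly π = [14/71, 16/71, 229/639, 140/639].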